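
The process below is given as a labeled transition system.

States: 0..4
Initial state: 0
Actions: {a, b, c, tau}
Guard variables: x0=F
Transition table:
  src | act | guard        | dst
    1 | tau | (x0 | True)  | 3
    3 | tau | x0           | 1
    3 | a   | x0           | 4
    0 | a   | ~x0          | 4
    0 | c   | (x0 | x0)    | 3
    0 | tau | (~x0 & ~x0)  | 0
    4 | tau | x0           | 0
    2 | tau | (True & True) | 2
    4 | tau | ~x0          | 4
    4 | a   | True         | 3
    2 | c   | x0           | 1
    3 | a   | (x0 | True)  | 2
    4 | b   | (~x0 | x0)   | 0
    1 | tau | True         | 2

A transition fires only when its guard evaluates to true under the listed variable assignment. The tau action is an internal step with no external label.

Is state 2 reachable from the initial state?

Answer: REACHABLE

Analysis:
After dropping false guards: 9 live edges.
depth 0: {0}
depth 1: {4}  now seen {0,4}
depth 2: {3}  now seen {0,3,4}
depth 3: {2}  now seen {0,2,3,4}
R = {0,2,3,4}
Path to 2: a·a·a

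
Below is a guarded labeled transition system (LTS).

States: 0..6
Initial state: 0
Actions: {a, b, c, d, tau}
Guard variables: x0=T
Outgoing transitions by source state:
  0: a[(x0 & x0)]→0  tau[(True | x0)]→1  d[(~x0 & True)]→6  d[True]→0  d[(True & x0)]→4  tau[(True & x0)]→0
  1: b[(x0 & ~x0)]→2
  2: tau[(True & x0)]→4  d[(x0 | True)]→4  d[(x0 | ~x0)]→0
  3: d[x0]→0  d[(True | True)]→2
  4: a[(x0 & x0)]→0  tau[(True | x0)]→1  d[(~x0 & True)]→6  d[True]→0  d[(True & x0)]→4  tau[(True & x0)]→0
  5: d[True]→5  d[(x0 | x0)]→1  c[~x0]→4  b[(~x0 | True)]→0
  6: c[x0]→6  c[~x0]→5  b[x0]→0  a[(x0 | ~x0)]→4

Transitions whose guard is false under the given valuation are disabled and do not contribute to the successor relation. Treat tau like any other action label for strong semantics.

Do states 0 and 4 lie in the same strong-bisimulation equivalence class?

Compute ~ classes (split until stable):
  round 0: {{0,1,2,3,4,5,6}}
  round 1: {{0,4},{1},{2},{3},{5},{6}}
6 equivalence class(es) (converged in 2)
[0]={0,4}  [4]={0,4}

Answer: BISIMILAR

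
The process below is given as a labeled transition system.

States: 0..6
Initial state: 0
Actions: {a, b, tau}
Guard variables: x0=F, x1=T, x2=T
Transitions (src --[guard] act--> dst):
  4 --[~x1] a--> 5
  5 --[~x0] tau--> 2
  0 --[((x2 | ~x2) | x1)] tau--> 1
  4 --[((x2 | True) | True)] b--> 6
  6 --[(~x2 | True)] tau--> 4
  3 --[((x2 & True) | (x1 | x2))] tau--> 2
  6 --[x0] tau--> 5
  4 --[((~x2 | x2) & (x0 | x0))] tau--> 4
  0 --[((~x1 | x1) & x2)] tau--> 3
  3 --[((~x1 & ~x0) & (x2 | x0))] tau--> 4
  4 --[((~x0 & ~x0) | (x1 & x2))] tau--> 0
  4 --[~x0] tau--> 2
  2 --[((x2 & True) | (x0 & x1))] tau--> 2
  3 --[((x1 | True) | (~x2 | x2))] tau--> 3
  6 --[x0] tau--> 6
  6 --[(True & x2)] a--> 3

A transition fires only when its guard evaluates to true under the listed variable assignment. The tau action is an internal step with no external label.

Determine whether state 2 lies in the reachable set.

Answer: REACHABLE

Trace:
Guard filter leaves 11 enabled edge(s).
L0 = {0}
L1 = {1,3}  now seen {0,1,3}
L2 = {2}  now seen {0,1,2,3}
Reach set: {0,1,2,3}
trace reaching 2: tau·tau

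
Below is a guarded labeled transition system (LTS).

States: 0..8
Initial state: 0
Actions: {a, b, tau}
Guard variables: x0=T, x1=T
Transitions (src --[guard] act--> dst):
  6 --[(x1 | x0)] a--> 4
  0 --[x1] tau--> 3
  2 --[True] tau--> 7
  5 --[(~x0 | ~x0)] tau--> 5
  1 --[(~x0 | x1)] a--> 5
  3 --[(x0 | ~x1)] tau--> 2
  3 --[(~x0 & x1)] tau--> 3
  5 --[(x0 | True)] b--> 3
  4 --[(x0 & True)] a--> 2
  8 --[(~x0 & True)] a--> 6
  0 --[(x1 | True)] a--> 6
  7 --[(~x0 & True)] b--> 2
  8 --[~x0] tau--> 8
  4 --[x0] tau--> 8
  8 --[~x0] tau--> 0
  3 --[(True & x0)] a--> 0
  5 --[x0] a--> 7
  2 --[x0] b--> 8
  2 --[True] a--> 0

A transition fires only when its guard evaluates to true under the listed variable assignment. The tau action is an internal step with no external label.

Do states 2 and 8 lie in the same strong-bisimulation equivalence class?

Bisimulation quotient by refinement:
  round 0: {{0,1,2,3,4,5,6,7,8}}
  round 1: {{0,3,4},{1,6},{2},{5},{7,8}}
  round 2: {{0},{1},{2},{3},{4},{5},{6},{7,8}}
stable after 3 split(s): 8 block(s)
class of 2: {2}; class of 8: {7,8}

Answer: NOT BISIMILAR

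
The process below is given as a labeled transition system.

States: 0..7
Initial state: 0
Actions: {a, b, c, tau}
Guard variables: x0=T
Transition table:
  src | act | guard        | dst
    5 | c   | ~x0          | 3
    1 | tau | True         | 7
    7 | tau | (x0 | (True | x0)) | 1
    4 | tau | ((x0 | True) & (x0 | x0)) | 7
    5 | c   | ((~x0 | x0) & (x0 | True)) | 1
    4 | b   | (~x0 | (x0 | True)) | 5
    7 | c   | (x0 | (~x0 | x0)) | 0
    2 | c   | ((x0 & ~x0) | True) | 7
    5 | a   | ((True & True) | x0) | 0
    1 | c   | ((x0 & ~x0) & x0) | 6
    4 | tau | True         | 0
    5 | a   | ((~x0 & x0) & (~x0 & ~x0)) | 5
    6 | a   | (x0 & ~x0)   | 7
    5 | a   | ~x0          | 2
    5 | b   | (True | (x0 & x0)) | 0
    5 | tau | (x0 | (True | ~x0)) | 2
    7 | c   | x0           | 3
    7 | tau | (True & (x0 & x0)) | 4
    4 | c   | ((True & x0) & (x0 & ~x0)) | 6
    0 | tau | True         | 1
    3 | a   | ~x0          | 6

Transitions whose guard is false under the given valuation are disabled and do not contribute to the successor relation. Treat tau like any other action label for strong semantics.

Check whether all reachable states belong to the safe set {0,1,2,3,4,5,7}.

Answer: INVARIANT HOLDS

Trace:
Allowed set {0,1,2,3,4,5,7}
Reach set: {0,1,2,3,4,5,7}
  0: ok
  1: ok
  2: ok
  3: ok
  4: ok
  5: ok
  7: ok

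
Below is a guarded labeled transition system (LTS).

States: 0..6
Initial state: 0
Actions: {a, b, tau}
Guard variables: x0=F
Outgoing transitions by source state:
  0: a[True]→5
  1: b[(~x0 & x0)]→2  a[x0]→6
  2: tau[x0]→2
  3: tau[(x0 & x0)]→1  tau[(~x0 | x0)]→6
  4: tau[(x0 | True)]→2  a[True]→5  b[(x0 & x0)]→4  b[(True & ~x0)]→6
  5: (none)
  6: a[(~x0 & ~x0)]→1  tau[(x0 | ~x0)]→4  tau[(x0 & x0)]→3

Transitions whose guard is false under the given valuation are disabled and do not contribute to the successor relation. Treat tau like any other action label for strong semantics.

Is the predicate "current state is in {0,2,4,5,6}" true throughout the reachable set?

Safe = {0,2,4,5,6}
Reachable = {0,5}
  0: ✓
  5: ✓

Answer: INVARIANT HOLDS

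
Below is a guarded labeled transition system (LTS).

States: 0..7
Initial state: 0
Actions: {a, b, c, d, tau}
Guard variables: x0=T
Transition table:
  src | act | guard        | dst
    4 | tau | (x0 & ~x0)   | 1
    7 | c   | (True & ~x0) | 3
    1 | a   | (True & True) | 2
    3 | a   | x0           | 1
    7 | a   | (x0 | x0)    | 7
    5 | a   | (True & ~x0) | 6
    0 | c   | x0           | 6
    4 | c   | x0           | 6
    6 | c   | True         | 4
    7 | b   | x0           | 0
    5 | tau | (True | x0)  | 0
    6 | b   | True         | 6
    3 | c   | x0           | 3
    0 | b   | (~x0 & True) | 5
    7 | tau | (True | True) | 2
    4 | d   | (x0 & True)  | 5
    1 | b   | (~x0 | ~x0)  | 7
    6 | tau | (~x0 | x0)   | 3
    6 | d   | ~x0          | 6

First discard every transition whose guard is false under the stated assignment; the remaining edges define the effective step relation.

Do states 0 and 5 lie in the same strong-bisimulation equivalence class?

Answer: NOT BISIMILAR

Working:
Refine partition for ~:
  π0 = {{0,1,2,3,4,5,6,7}}
  π1 = {{0},{1},{2},{3},{4},{5},{6},{7}}
Fixed point at round 2; 8 class(es).
[0]={0}  [5]={5}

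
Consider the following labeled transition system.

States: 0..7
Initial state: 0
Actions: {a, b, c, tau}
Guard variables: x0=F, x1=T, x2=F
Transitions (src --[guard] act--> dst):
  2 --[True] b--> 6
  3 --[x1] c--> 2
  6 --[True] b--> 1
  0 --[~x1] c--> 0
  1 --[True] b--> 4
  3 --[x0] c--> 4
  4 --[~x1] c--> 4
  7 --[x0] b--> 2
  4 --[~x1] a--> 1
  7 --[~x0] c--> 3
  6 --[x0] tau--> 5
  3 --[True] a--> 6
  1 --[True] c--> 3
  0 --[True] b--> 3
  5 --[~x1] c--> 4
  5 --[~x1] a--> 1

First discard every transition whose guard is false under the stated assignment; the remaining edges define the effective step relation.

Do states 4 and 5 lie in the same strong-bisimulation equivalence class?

Refine partition for ~:
  round 0: {{0,1,2,3,4,5,6,7}}
  round 1: {{0,2,6},{1},{3},{4,5},{7}}
  round 2: {{0},{1},{2},{3},{4,5},{6},{7}}
7 equivalence class(es) (converged in 3)
[4]={4,5}  [5]={4,5}

Answer: BISIMILAR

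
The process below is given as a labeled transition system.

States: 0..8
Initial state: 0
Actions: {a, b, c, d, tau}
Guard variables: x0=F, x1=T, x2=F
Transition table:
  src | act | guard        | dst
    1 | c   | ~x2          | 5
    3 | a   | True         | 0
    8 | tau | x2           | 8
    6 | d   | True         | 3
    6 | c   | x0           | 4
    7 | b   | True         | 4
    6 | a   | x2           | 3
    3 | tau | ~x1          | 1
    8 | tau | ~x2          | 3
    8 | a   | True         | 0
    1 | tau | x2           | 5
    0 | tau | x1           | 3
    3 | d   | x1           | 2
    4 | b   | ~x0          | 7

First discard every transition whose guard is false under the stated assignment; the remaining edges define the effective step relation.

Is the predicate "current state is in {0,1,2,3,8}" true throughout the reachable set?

Answer: INVARIANT HOLDS

Working:
Inv-set: {0,1,2,3,8}
Reachable = {0,2,3}
  0: safe
  2: safe
  3: safe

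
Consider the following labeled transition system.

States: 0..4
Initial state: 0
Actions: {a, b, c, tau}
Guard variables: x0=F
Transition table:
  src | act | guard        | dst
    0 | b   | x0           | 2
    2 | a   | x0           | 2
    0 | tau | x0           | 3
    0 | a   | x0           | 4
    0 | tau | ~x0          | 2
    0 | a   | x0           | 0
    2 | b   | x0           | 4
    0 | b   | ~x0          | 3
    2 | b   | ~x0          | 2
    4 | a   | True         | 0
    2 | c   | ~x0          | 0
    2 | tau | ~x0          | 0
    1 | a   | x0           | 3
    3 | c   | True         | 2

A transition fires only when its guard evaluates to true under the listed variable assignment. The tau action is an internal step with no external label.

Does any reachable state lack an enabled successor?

Answer: DEADLOCK-FREE

Analysis:
R = {0,2,3}
  0: b→3  tau→2  [deg 2]
  2: b→2  c→0  tau→0  [deg 3]
  3: c→2  [deg 1]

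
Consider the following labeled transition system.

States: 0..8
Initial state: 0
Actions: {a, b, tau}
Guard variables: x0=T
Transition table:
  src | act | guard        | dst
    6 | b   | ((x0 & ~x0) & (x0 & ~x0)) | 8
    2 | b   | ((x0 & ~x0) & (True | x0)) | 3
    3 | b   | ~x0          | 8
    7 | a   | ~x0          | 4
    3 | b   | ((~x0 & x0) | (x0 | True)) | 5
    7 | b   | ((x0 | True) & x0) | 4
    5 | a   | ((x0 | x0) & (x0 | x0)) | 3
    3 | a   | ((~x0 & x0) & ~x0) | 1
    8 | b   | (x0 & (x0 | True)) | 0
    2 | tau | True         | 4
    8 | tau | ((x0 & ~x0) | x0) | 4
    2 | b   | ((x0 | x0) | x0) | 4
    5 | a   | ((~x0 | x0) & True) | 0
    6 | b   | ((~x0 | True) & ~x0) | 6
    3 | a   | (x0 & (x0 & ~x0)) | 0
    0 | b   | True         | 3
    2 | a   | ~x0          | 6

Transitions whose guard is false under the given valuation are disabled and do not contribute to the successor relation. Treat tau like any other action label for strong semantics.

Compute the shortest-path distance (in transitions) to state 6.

Answer: UNREACHABLE

Trace:
Breadth-first toward 6:
  depth 0: {0}
  depth 1: {3}
  depth 2: {5}
6 never appears.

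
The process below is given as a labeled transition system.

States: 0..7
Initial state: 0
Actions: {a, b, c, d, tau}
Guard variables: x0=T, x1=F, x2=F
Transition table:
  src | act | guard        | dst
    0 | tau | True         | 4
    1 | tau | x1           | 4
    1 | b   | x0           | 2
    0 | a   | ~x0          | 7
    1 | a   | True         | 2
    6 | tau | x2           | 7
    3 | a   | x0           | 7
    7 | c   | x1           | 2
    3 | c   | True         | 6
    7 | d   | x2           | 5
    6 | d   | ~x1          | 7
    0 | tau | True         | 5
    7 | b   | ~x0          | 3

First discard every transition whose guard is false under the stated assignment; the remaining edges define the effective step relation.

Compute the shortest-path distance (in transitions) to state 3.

Layered search for 3:
  L0 = {0}
  L1 = {4,5}
3 never appears.

Answer: UNREACHABLE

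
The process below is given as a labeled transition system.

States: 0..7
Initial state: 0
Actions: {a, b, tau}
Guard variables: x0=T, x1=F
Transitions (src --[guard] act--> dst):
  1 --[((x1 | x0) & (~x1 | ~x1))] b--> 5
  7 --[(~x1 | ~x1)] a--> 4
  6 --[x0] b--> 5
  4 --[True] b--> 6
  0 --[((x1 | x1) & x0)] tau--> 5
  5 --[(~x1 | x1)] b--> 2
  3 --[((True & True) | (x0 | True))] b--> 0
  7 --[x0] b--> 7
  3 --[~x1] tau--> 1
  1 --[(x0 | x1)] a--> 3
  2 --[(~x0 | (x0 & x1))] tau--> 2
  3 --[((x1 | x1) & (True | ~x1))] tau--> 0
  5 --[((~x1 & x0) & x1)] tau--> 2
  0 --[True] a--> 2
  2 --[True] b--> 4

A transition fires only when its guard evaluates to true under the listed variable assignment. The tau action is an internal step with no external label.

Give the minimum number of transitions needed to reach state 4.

Breadth-first toward 4:
  L0 = {0}
  L1 = {2}
  L2 = {4}
4 enters at depth 2; path a·b

Answer: 2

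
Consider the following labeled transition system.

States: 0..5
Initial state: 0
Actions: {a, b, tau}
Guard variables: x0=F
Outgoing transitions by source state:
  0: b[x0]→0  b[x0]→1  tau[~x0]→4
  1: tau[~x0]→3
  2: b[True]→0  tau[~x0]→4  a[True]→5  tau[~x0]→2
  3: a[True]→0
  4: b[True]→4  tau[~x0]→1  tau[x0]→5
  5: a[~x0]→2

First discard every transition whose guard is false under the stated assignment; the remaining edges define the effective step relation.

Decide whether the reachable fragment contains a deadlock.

Answer: DEADLOCK-FREE

Working:
Reach set: {0,1,3,4}
  0: tau→4  [deg 1]
  1: tau→3  [deg 1]
  3: a→0  [deg 1]
  4: b→4  tau→1  [deg 2]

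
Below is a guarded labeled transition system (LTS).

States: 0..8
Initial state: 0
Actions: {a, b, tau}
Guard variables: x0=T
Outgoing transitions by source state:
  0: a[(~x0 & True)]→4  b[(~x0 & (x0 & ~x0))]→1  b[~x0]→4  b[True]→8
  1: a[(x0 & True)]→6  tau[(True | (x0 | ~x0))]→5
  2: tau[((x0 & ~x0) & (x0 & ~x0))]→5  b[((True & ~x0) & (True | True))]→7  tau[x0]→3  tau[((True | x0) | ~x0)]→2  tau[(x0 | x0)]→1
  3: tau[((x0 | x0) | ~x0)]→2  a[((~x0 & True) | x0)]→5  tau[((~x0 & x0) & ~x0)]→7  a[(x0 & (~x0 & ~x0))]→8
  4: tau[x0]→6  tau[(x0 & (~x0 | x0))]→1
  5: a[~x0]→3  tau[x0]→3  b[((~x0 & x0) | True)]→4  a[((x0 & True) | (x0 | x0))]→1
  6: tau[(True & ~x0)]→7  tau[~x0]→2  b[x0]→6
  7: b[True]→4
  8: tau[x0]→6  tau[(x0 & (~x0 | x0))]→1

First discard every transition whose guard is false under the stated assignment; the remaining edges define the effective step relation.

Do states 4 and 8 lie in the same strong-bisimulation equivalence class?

Compute ~ classes (split until stable):
  π0 = {{0,1,2,3,4,5,6,7,8}}
  π1 = {{0,6,7},{1,3},{2,4,8},{5}}
  π2 = {{0,7},{1},{2},{3},{4,8},{5},{6}}
7 equivalence class(es) (converged in 3)
4∈{4,8}, 8∈{4,8}

Answer: BISIMILAR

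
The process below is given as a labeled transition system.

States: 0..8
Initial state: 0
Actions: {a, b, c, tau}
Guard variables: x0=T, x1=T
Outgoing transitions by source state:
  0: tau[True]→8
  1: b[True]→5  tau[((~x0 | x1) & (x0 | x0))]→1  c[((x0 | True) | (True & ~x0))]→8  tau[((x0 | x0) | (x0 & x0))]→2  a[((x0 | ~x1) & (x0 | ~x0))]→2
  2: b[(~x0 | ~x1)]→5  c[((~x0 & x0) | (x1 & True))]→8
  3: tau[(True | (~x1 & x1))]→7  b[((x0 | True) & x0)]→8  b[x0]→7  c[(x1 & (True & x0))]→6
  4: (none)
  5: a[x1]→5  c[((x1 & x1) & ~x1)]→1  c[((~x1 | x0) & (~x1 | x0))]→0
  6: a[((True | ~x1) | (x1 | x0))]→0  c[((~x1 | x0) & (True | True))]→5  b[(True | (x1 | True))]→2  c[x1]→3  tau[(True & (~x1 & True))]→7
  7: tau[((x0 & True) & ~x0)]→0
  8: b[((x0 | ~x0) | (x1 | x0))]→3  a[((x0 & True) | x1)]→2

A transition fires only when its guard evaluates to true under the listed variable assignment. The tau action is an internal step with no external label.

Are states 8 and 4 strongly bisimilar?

Compute ~ classes (split until stable):
  π0 = {{0,1,2,3,4,5,6,7,8}}
  π1 = {{0},{1},{2},{3},{4,7},{5},{6},{8}}
stable after 2 split(s): 8 block(s)
class of 8: {8}; class of 4: {4,7}

Answer: NOT BISIMILAR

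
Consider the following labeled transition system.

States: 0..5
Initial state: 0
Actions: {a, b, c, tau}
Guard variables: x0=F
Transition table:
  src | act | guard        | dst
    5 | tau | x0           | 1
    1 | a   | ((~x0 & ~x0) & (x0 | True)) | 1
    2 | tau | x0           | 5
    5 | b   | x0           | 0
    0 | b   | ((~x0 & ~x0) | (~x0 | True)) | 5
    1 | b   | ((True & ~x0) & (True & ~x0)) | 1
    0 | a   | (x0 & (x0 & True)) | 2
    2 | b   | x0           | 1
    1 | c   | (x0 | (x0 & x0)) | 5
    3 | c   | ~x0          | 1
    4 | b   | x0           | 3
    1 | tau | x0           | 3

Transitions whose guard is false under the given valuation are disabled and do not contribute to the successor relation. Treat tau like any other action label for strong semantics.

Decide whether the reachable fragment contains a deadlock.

Answer: DEADLOCK at state 5

Trace:
Reachable = {0,5}
  0: b→5  [1 exit(s)]
  5: ∅  [STUCK]
witness 5: b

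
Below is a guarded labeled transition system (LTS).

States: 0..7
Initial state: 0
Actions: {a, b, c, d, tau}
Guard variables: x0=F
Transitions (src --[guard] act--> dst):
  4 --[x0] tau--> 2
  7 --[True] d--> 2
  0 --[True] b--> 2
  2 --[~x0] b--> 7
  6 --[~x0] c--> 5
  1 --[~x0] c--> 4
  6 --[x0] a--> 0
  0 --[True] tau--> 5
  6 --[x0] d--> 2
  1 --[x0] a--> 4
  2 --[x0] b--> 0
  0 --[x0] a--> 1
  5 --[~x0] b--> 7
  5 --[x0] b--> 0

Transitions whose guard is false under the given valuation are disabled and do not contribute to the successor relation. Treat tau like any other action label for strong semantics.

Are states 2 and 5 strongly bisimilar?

Compute ~ classes (split until stable):
  round 0: {{0,1,2,3,4,5,6,7}}
  round 1: {{0},{1,6},{2,5},{3,4},{7}}
  round 2: {{0},{1},{2,5},{3,4},{6},{7}}
6 equivalence class(es) (converged in 3)
class of 2: {2,5}; class of 5: {2,5}

Answer: BISIMILAR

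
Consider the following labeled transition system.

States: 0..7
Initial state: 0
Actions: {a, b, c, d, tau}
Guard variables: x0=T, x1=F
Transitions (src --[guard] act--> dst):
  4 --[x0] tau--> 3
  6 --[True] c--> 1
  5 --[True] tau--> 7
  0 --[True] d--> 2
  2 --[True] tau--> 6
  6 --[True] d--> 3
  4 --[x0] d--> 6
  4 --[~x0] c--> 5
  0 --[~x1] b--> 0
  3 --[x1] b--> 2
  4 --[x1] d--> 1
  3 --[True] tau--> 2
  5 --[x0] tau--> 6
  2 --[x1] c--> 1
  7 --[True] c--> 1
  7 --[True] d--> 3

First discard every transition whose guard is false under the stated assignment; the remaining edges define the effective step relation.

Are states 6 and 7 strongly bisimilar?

Answer: BISIMILAR

Analysis:
Compute ~ classes (split until stable):
  P[0] = {{0,1,2,3,4,5,6,7}}
  P[1] = {{0},{1},{2,3,5},{4},{6,7}}
  P[2] = {{0},{1},{2,5},{3},{4},{6,7}}
6 equivalence class(es) (converged in 3)
6∈{6,7}, 7∈{6,7}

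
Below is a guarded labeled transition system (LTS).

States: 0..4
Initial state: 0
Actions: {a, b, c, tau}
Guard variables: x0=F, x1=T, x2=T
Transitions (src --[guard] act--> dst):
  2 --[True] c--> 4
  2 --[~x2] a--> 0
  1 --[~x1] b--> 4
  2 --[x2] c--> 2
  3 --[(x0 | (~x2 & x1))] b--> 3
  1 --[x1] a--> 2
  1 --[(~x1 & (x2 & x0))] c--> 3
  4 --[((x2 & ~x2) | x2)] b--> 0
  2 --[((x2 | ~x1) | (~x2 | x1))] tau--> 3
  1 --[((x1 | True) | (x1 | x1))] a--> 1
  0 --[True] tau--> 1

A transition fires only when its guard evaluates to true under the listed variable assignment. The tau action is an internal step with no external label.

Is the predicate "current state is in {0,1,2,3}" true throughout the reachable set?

Answer: INVARIANT VIOLATED at state 4

Trace:
Allowed set {0,1,2,3}
R = {0,1,2,3,4}
  0: ✓
  1: ✓
  2: ✓
  3: ✓
  4: outside
counterexample path to 4: tau·a·c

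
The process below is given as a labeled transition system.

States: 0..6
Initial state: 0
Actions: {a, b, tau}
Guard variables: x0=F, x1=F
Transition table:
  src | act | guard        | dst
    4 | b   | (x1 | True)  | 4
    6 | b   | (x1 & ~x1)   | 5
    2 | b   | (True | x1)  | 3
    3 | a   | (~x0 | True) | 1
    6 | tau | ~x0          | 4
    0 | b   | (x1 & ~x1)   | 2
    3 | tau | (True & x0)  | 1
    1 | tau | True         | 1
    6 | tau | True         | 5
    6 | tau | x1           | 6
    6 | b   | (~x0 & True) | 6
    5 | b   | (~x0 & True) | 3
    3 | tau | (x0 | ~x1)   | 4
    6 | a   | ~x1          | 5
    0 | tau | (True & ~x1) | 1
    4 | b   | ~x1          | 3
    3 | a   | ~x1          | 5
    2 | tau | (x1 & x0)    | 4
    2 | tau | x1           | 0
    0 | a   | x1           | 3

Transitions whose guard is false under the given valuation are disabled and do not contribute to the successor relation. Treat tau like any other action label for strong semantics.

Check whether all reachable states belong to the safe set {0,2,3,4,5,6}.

Inv-set: {0,2,3,4,5,6}
Reach set: {0,1}
  0: ok
  1: ✗ unsafe
witness against invariant: tau → 1

Answer: INVARIANT VIOLATED at state 1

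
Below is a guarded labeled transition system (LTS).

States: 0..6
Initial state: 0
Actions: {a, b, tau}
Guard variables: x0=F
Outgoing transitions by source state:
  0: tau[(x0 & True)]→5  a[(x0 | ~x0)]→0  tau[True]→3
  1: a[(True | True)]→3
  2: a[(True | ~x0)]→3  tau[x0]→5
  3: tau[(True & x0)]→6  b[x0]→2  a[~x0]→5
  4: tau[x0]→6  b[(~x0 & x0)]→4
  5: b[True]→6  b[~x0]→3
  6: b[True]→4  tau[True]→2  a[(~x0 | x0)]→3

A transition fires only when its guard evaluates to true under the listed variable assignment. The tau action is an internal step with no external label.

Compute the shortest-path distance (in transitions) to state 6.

Answer: 3

Working:
Breadth-first toward 6:
  Layer 0: {0}
  Layer 1: {3}
  Layer 2: {5}
  Layer 3: {6}
6 enters at depth 3; path tau·a·b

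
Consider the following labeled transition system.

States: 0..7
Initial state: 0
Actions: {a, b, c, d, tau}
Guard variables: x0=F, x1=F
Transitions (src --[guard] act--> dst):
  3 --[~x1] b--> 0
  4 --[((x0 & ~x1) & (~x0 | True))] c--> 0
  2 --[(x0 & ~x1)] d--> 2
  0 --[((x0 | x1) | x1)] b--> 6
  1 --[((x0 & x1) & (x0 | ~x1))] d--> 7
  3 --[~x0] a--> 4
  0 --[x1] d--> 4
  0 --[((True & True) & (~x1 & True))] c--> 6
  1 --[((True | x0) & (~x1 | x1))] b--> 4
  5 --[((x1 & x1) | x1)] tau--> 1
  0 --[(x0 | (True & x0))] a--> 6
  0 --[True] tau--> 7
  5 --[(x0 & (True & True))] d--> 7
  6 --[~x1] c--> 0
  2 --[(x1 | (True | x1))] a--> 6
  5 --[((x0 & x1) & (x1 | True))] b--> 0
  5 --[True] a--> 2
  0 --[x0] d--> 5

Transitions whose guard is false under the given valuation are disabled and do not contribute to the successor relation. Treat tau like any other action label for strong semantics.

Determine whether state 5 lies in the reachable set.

Answer: UNREACHABLE

Working:
8 transition(s) survive guard evaluation.
L0 = {0}
L1 = {6,7}  total {0,6,7}
Reachable = {0,6,7}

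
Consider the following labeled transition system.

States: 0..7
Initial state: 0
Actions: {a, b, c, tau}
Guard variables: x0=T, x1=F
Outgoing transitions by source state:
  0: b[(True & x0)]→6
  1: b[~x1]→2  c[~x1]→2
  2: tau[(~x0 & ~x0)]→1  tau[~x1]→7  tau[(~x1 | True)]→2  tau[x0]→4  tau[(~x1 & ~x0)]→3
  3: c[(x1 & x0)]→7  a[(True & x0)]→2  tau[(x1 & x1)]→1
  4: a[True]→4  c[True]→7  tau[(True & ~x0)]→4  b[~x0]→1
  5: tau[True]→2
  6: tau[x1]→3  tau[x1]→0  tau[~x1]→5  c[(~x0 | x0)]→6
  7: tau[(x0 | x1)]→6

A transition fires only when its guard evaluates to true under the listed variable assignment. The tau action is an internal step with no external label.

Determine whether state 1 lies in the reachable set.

Answer: UNREACHABLE

Trace:
13 transition(s) survive guard evaluation.
L0 = {0}
L1 = {6}  now seen {0,6}
L2 = {5}  now seen {0,5,6}
L3 = {2}  now seen {0,2,5,6}
L4 = {4,7}  now seen {0,2,4,5,6,7}
Reach set: {0,2,4,5,6,7}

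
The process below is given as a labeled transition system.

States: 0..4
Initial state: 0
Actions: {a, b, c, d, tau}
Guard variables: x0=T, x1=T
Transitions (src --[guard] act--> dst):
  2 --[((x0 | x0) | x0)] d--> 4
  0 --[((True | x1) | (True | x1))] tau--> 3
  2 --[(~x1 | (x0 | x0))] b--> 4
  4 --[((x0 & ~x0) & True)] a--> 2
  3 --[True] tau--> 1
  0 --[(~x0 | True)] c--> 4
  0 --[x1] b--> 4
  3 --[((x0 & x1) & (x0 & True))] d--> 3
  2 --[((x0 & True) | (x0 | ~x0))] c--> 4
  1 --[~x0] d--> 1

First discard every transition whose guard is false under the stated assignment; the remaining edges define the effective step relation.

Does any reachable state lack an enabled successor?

Answer: DEADLOCK at state 1

Working:
R = {0,1,3,4}
  0: b→4  c→4  tau→3  [deg 3]
  1: ∅  [no exit]
  3: d→3  tau→1  [deg 2]
  4: ∅  [no exit]
Path to 1: tau·tau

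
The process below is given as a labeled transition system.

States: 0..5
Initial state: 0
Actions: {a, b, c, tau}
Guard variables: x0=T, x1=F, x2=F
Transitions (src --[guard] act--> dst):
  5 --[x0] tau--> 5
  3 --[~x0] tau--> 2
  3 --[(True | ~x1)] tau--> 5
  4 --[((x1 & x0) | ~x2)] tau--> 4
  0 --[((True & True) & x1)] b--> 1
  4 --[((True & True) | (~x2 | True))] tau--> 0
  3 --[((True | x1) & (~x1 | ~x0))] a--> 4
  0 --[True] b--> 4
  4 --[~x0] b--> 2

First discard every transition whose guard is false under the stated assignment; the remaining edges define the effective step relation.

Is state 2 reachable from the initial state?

After dropping false guards: 6 live edges.
depth 0: {0}
depth 1: {4}  cumulative {0,4}
Reach set: {0,4}

Answer: UNREACHABLE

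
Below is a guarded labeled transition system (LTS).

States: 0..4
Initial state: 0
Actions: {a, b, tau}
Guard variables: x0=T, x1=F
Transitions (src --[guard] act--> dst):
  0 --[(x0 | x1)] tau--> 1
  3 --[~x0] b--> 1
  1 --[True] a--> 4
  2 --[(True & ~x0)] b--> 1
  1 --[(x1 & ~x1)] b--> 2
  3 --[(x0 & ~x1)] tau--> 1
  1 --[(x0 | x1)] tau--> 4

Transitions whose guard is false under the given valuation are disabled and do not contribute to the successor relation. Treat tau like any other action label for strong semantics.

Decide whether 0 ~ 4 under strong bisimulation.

Answer: NOT BISIMILAR

Working:
Refine partition for ~:
  P[0] = {{0,1,2,3,4}}
  P[1] = {{0,3},{1},{2,4}}
stable after 2 split(s): 3 block(s)
class of 0: {0,3}; class of 4: {2,4}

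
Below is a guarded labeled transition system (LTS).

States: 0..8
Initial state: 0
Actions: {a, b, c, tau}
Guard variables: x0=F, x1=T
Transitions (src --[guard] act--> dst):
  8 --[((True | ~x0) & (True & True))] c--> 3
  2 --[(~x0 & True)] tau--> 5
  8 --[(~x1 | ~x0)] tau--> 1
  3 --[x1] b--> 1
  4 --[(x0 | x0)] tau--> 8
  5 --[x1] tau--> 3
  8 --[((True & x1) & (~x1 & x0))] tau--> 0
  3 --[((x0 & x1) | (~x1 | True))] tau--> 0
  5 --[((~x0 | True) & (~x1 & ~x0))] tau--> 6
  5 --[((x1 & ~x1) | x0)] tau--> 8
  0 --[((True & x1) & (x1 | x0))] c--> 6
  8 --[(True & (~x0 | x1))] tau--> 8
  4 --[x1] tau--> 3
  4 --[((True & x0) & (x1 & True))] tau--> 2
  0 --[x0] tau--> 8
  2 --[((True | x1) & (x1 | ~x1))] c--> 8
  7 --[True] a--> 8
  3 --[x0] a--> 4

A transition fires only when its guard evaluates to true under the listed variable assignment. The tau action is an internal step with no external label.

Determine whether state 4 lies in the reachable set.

Guard filter leaves 11 enabled edge(s).
L0 = {0}
L1 = {6}  now seen {0,6}
Reachable = {0,6}

Answer: UNREACHABLE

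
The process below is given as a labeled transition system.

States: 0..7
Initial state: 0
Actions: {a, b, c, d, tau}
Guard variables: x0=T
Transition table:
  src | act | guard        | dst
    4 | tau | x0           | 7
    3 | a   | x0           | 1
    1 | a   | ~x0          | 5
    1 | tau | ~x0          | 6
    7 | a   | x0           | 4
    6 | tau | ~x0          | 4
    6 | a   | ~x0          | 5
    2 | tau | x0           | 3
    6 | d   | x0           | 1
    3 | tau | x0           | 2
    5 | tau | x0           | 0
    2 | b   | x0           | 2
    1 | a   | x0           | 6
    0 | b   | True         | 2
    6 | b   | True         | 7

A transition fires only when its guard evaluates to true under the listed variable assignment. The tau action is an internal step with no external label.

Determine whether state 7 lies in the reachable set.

Answer: REACHABLE

Trace:
11 transition(s) survive guard evaluation.
depth 0: {0}
depth 1: {2}  cumulative {0,2}
depth 2: {3}  cumulative {0,2,3}
depth 3: {1}  cumulative {0,1,2,3}
depth 4: {6}  cumulative {0,1,2,3,6}
depth 5: {7}  cumulative {0,1,2,3,6,7}
depth 6: {4}  cumulative {0,1,2,3,4,6,7}
R = {0,1,2,3,4,6,7}
witness 7: b·tau·a·a·b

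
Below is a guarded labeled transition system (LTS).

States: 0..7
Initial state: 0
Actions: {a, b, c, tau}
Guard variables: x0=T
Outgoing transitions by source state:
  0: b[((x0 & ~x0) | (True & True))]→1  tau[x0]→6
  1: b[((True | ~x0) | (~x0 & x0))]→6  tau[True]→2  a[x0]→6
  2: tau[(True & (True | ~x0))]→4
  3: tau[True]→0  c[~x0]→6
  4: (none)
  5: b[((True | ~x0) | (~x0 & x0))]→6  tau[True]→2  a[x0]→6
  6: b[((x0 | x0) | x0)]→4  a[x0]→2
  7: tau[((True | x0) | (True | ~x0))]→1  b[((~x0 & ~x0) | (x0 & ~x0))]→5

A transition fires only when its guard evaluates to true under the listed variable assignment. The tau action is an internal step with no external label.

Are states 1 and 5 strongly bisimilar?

Compute ~ classes (split until stable):
  P[0] = {{0,1,2,3,4,5,6,7}}
  P[1] = {{0},{1,5},{2,3,7},{4},{6}}
  P[2] = {{0},{1,5},{2},{3},{4},{6},{7}}
7 equivalence class(es) (converged in 3)
[1]={1,5}  [5]={1,5}

Answer: BISIMILAR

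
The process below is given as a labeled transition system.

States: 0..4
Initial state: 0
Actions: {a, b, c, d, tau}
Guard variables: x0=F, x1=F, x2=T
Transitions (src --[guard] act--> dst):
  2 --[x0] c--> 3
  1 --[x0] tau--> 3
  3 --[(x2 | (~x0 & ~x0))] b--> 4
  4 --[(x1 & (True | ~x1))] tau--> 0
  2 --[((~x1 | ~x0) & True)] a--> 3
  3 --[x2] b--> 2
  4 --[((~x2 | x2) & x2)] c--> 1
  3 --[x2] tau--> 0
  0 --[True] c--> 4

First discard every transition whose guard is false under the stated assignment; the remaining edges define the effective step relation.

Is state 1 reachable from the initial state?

6 transition(s) survive guard evaluation.
depth 0: {0}
depth 1: {4}  total {0,4}
depth 2: {1}  total {0,1,4}
R = {0,1,4}
Path to 1: c·c

Answer: REACHABLE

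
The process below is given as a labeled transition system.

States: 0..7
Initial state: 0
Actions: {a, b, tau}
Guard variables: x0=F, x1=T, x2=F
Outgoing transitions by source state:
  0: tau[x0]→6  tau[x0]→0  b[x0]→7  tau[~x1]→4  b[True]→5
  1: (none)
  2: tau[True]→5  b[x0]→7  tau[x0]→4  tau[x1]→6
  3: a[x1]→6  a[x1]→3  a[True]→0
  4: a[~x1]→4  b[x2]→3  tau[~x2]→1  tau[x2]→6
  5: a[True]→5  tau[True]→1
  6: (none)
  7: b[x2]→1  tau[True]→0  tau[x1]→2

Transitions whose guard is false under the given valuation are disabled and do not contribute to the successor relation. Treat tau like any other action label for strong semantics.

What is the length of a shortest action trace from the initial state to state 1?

Breadth-first toward 1:
  depth 0: {0}
  depth 1: {5}
  depth 2: {1}
1 enters at depth 2; path b·tau

Answer: 2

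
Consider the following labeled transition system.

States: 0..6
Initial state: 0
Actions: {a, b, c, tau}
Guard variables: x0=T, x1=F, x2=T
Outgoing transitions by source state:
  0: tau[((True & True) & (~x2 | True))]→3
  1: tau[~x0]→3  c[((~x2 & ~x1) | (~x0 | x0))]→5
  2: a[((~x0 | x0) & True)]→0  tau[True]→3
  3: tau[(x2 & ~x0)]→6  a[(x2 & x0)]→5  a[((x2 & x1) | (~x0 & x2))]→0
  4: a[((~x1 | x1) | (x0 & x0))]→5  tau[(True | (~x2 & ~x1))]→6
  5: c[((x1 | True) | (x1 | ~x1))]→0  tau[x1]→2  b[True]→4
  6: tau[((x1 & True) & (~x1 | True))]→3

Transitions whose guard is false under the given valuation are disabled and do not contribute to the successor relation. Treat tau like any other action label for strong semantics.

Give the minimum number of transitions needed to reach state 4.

Answer: 3

Analysis:
Breadth-first toward 4:
  depth 0: {0}
  depth 1: {3}
  depth 2: {5}
  depth 3: {4}
first hit 4 at d=3 via tau·a·b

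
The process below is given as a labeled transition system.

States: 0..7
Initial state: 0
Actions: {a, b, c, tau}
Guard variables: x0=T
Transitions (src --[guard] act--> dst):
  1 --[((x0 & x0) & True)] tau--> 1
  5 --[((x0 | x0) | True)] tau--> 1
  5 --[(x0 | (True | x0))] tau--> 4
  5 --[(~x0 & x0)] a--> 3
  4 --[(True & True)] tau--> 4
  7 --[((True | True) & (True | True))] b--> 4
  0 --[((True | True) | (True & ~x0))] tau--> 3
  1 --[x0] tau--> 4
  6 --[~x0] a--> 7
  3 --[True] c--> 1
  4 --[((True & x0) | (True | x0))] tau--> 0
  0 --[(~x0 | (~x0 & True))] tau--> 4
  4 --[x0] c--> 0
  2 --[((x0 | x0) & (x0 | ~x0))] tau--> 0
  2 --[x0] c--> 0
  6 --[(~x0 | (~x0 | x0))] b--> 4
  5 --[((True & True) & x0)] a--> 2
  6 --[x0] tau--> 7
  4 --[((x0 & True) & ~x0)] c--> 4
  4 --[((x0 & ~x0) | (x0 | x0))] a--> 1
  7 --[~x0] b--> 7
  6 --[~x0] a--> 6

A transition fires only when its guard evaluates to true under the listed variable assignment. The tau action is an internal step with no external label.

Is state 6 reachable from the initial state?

Answer: UNREACHABLE

Trace:
16 transition(s) survive guard evaluation.
Layer 0: {0}
Layer 1: {3}  now seen {0,3}
Layer 2: {1}  now seen {0,1,3}
Layer 3: {4}  now seen {0,1,3,4}
R = {0,1,3,4}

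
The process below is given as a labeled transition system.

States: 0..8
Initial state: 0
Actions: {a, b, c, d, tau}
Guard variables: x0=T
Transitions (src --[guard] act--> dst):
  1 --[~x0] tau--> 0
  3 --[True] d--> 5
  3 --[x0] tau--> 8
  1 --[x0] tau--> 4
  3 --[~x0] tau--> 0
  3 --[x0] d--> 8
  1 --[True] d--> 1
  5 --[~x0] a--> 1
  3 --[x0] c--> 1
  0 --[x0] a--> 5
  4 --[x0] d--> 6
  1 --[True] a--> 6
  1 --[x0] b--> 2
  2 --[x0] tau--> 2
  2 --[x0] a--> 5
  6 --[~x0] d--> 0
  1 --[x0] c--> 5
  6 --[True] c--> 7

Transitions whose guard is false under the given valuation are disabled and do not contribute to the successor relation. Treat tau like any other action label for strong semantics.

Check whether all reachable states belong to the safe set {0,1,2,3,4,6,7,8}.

Answer: INVARIANT VIOLATED at state 5

Working:
Allowed set {0,1,2,3,4,6,7,8}
Reach set: {0,5}
  0: ok
  5: ✗ unsafe
counterexample path to 5: a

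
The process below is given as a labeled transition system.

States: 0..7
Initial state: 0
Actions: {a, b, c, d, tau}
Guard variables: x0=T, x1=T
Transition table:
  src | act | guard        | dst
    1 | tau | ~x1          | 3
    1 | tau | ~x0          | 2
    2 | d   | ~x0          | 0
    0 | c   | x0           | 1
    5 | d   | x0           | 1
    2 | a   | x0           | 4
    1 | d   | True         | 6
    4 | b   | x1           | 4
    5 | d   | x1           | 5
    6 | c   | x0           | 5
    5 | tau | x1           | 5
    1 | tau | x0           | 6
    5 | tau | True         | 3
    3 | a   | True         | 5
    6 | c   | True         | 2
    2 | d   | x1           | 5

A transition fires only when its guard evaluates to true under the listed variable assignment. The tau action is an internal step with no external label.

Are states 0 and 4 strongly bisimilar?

Compute ~ classes (split until stable):
  P[0] = {{0,1,2,3,4,5,6,7}}
  P[1] = {{0,6},{1,5},{2},{3},{4},{7}}
  P[2] = {{0},{1},{2},{3},{4},{5},{6},{7}}
stable after 3 split(s): 8 block(s)
0∈{0}, 4∈{4}

Answer: NOT BISIMILAR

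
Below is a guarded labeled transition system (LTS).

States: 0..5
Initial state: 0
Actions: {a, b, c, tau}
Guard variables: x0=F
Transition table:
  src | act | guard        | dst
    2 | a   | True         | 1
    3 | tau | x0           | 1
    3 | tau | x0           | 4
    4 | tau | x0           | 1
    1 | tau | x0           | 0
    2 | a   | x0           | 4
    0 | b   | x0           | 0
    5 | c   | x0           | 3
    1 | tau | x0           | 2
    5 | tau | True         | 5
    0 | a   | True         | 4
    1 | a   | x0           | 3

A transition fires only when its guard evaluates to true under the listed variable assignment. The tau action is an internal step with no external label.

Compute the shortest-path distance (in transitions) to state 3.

Breadth-first toward 3:
  L0 = {0}
  L1 = {4}
3 never appears.

Answer: UNREACHABLE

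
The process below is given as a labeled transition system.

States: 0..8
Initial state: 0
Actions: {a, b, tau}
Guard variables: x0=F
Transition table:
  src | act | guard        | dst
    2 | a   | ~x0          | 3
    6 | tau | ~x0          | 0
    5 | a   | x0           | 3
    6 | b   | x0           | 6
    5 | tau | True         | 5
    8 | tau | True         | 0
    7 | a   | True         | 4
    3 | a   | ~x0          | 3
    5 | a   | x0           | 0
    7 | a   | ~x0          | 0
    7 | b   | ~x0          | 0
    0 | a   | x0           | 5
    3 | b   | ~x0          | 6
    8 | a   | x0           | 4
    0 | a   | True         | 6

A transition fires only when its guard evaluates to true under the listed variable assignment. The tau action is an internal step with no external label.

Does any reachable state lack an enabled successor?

Answer: DEADLOCK-FREE

Working:
Reachable = {0,6}
  0: a→6  [deg 1]
  6: tau→0  [deg 1]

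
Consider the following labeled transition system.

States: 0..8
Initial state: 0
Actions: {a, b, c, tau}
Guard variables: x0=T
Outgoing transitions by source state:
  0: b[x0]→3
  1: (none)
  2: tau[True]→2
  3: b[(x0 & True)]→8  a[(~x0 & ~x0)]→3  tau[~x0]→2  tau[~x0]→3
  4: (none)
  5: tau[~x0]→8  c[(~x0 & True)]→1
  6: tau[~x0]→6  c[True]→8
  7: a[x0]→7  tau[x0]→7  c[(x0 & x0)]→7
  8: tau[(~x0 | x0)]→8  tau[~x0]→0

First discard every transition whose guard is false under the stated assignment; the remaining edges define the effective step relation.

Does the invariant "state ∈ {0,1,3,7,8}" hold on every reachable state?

Safe = {0,1,3,7,8}
Reachable = {0,3,8}
  0: safe
  3: safe
  8: safe

Answer: INVARIANT HOLDS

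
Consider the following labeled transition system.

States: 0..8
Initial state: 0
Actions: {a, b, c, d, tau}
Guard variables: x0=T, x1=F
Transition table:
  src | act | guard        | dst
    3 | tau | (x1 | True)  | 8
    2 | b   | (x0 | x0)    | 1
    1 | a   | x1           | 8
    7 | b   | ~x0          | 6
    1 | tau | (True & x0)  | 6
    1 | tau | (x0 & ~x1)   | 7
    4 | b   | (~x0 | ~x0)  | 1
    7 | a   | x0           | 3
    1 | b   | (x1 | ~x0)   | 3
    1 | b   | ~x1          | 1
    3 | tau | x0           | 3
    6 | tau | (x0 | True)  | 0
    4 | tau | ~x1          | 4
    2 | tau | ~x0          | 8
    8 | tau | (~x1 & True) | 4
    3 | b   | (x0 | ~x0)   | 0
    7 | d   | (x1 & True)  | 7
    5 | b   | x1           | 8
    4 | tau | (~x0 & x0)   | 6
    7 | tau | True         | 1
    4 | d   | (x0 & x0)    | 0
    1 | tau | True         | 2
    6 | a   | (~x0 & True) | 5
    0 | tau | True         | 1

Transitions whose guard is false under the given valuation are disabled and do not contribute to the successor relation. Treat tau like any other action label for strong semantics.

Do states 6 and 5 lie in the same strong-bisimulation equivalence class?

Answer: NOT BISIMILAR

Trace:
Bisimulation quotient by refinement:
  P[0] = {{0,1,2,3,4,5,6,7,8}}
  P[1] = {{0,6,8},{1,3},{2},{4},{5},{7}}
  P[2] = {{0},{1},{2},{3},{4},{5},{6},{7},{8}}
stable after 3 split(s): 9 block(s)
6∈{6}, 5∈{5}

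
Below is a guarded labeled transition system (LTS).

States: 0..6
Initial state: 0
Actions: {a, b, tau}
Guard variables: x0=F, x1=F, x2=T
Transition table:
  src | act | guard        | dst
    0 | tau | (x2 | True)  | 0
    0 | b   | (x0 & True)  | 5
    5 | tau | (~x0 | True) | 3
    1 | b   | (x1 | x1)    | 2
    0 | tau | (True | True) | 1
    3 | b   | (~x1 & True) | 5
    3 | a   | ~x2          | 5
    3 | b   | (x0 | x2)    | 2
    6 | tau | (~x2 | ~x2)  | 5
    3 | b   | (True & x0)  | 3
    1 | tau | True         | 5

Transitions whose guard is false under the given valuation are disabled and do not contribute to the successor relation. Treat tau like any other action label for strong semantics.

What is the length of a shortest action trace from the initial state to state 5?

Breadth-first toward 5:
  L0 = {0}
  L1 = {1}
  L2 = {5}
5 enters at depth 2; path tau·tau

Answer: 2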